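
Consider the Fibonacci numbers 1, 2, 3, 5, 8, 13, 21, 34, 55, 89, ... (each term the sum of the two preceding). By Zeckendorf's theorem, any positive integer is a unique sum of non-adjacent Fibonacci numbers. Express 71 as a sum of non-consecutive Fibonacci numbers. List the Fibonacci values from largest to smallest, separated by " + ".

Greedily peel off the largest Fibonacci term at each step:
71 − 55 = 16
16 − 13 = 3
3 − 3 = 0
So 71 = 55 + 13 + 3, with no two terms consecutive in the sequence.

55 + 13 + 3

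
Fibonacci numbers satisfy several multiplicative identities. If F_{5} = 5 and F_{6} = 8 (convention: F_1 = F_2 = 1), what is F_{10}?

By the doubling identity F_{2k} = F_k(2F_{k+1} − F_k): F_{10} = 5·(2·8 − 5) = 5·11 = 55.

55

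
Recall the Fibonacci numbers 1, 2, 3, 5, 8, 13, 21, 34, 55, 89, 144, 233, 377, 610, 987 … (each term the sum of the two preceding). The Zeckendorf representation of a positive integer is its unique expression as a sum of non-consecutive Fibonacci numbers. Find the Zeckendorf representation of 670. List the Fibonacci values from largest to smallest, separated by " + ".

610 + 55 + 5

670 − 610 = 60
60 − 55 = 5
5 − 5 = 0
So 670 = 610 + 55 + 5, with no two terms consecutive in the sequence.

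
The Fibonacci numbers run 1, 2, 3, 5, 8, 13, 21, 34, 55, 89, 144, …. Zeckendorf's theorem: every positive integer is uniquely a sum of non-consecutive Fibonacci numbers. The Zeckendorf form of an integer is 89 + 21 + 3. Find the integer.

113

89 + 21 + 3 = 113.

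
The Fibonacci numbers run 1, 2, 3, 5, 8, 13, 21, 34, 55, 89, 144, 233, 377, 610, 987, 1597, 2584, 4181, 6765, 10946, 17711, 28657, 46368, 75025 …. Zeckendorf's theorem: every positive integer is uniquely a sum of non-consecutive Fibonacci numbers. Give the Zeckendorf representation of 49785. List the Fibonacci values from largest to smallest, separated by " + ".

Repeatedly subtract the largest Fibonacci number that fits:
49785: greatest Fibonacci not exceeding it is 46368, leaving 3417
3417: greatest Fibonacci not exceeding it is 2584, leaving 833
833: greatest Fibonacci not exceeding it is 610, leaving 223
223: greatest Fibonacci not exceeding it is 144, leaving 79
79: greatest Fibonacci not exceeding it is 55, leaving 24
24: greatest Fibonacci not exceeding it is 21, leaving 3
3: greatest Fibonacci not exceeding it is 3, leaving 0
So 49785 = 46368 + 2584 + 610 + 144 + 55 + 21 + 3, with no two terms consecutive in the sequence.

46368 + 2584 + 610 + 144 + 55 + 21 + 3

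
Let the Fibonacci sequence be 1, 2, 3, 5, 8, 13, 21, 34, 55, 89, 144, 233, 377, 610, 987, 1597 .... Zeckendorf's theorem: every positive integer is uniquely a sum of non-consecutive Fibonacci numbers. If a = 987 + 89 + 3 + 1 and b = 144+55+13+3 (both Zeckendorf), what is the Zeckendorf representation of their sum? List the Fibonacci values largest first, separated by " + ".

The two numbers are 1080 and 215, so their sum is 1295.
largest Fibonacci ≤ 1295 is 987; 1295 − 987 = 308
largest Fibonacci ≤ 308 is 233; 308 − 233 = 75
largest Fibonacci ≤ 75 is 55; 75 − 55 = 20
largest Fibonacci ≤ 20 is 13; 20 − 13 = 7
largest Fibonacci ≤ 7 is 5; 7 − 5 = 2
largest Fibonacci ≤ 2 is 2; 2 − 2 = 0

987 + 233 + 55 + 13 + 5 + 2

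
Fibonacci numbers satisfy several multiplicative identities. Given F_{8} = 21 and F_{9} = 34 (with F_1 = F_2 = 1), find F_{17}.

1597

By F_{2k+1} = F_k² + F_{k+1}²: F_{17} = 21² + 34² = 441 + 1156 = 1597.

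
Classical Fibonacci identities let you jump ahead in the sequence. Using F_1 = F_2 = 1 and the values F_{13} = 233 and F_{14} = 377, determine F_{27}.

196418

By F_{2k+1} = F_k² + F_{k+1}²: F_{27} = 233² + 377² = 54289 + 142129 = 196418.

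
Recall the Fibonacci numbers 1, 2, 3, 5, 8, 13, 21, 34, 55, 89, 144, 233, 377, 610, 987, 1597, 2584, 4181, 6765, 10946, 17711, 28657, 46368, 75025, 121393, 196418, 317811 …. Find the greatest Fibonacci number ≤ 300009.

196418 ≤ 300009 < 317811, so the largest Fibonacci number not exceeding 300009 is 196418.

196418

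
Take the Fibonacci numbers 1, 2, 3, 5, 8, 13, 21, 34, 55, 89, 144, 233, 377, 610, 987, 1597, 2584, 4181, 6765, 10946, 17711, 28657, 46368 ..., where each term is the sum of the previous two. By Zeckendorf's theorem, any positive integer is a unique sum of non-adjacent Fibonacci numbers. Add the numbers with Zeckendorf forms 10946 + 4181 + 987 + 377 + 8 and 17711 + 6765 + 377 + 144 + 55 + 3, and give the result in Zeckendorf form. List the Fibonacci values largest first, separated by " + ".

The two numbers are 16499 and 25055, so their sum is 41554.
28657 ≤ 41554 < 46368, so take 28657; remainder 12897
10946 ≤ 12897 < 17711, so take 10946; remainder 1951
1597 ≤ 1951 < 2584, so take 1597; remainder 354
233 ≤ 354 < 377, so take 233; remainder 121
89 ≤ 121 < 144, so take 89; remainder 32
21 ≤ 32 < 34, so take 21; remainder 11
8 ≤ 11 < 13, so take 8; remainder 3
3 ≤ 3 < 5, so take 3; remainder 0

28657 + 10946 + 1597 + 233 + 89 + 21 + 8 + 3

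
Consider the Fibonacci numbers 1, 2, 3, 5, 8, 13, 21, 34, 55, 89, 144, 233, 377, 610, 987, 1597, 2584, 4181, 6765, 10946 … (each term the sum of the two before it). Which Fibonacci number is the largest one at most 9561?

6765

6765 ≤ 9561 < 10946, so the largest Fibonacci number not exceeding 9561 is 6765.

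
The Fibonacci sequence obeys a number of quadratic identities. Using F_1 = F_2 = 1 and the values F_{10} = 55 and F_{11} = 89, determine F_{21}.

10946

By F_{2k+1} = F_k² + F_{k+1}²: F_{21} = 55² + 89² = 3025 + 7921 = 10946.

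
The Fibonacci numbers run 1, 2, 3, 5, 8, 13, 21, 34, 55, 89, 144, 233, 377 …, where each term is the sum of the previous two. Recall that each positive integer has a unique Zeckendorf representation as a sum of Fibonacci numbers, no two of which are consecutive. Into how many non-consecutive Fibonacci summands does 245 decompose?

4

Greedily peel off the largest Fibonacci term at each step:
largest Fibonacci ≤ 245 is 233; 245 − 233 = 12
largest Fibonacci ≤ 12 is 8; 12 − 8 = 4
largest Fibonacci ≤ 4 is 3; 4 − 3 = 1
largest Fibonacci ≤ 1 is 1; 1 − 1 = 0
245 = 233 + 8 + 3 + 1, which has 4 terms.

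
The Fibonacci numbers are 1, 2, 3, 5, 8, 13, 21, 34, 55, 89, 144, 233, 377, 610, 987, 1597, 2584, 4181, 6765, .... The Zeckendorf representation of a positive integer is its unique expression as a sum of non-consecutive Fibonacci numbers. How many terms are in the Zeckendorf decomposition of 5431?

5431 − 4181 = 1250
1250 − 987 = 263
263 − 233 = 30
30 − 21 = 9
9 − 8 = 1
1 − 1 = 0
5431 = 4181 + 987 + 233 + 21 + 8 + 1, which has 6 terms.

6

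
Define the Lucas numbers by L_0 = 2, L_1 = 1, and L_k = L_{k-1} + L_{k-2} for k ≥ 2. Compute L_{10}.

123

Iterating the recurrence up to L_{4} = 7 and L_{3} = 4:
L_{5} = L_{4} + L_{3} = 7 + 4 = 11
L_{6} = L_{5} + L_{4} = 11 + 7 = 18
L_{7} = L_{6} + L_{5} = 18 + 11 = 29
L_{8} = L_{7} + L_{6} = 29 + 18 = 47
L_{9} = L_{8} + L_{7} = 47 + 29 = 76
L_{10} = L_{9} + L_{8} = 76 + 47 = 123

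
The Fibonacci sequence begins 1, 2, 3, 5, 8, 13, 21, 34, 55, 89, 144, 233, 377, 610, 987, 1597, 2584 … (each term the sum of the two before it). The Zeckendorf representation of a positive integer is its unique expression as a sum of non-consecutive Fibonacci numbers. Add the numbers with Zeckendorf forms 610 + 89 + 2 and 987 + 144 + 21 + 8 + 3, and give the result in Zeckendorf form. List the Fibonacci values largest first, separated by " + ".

1597 + 233 + 34

The two numbers are 701 and 1163, so their sum is 1864.
Repeatedly subtract the largest Fibonacci number that fits:
1864 − 1597 = 267
267 − 233 = 34
34 − 34 = 0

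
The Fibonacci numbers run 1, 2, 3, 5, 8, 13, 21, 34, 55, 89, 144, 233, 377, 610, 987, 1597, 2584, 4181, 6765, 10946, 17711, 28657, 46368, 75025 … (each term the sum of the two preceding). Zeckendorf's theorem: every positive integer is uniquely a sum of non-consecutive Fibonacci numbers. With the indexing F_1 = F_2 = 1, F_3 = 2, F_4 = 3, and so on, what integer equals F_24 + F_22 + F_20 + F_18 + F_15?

F_24 + F_22 + F_20 + F_18 + F_15 = 46368 + 17711 + 6765 + 2584 + 610 = 74038.

74038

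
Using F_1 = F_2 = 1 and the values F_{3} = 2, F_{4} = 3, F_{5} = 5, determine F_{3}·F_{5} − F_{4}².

1

2·5 − 3² = 10 − 9 = 1. (Cassini's identity: F_{k−1}F_{k+1} − F_k² = (−1)^k.)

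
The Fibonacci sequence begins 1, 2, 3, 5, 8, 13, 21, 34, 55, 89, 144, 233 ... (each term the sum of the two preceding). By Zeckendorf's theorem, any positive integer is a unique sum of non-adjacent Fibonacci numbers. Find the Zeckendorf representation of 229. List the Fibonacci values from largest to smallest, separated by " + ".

subtract 144 from 229: 85 remains
subtract 55 from 85: 30 remains
subtract 21 from 30: 9 remains
subtract 8 from 9: 1 remains
subtract 1 from 1: 0 remains
So 229 = 144 + 55 + 21 + 8 + 1, with no two terms consecutive in the sequence.

144 + 55 + 21 + 8 + 1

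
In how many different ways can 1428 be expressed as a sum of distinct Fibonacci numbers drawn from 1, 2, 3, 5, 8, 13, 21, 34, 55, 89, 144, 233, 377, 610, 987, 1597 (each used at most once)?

21

1428 = 987+377+55+8+1 = 987+377+55+5+3+1 = 987+377+34+21+8+1 = 987+233+144+55+8+1 = 987+377+34+21+5+3+1 = … (16 more), for 21 in all.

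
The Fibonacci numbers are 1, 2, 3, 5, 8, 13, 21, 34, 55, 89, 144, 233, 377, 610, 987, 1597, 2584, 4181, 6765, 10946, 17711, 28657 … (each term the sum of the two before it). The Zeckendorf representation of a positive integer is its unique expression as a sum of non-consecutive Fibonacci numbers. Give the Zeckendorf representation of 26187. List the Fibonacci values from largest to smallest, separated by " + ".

17711 + 6765 + 1597 + 89 + 21 + 3 + 1

26187: greatest Fibonacci not exceeding it is 17711, leaving 8476
8476: greatest Fibonacci not exceeding it is 6765, leaving 1711
1711: greatest Fibonacci not exceeding it is 1597, leaving 114
114: greatest Fibonacci not exceeding it is 89, leaving 25
25: greatest Fibonacci not exceeding it is 21, leaving 4
4: greatest Fibonacci not exceeding it is 3, leaving 1
1: greatest Fibonacci not exceeding it is 1, leaving 0
So 26187 = 17711 + 6765 + 1597 + 89 + 21 + 3 + 1, with no two terms consecutive in the sequence.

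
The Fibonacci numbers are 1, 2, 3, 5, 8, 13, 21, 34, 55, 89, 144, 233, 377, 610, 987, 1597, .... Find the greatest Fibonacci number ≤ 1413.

987 ≤ 1413 < 1597, so the largest Fibonacci number not exceeding 1413 is 987.

987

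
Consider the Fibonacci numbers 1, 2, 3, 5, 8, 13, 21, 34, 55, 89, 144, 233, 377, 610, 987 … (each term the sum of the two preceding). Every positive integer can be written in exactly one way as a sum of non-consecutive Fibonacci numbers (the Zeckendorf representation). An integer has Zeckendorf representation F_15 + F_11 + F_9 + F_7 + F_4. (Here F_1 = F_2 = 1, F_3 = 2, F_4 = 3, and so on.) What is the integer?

F_15 + F_11 + F_9 + F_7 + F_4 = 610 + 89 + 34 + 13 + 3 = 749.

749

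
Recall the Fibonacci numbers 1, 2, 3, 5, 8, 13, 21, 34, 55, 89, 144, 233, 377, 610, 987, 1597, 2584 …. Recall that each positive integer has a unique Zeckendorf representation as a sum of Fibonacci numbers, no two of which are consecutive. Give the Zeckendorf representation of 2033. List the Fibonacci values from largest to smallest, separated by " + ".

1597 ≤ 2033 < 2584, so take 1597; remainder 436
377 ≤ 436 < 610, so take 377; remainder 59
55 ≤ 59 < 89, so take 55; remainder 4
3 ≤ 4 < 5, so take 3; remainder 1
1 ≤ 1 < 2, so take 1; remainder 0
So 2033 = 1597 + 377 + 55 + 3 + 1, with no two terms consecutive in the sequence.

1597 + 377 + 55 + 3 + 1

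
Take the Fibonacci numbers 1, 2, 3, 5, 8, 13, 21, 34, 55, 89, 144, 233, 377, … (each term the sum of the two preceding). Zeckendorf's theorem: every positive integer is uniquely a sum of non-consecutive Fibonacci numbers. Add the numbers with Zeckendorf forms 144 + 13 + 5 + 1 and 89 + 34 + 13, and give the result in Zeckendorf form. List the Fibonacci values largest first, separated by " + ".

The two numbers are 163 and 136, so their sum is 299.
take 233 (≤ 299); 299 − 233 = 66
take 55 (≤ 66); 66 − 55 = 11
take 8 (≤ 11); 11 − 8 = 3
take 3 (≤ 3); 3 − 3 = 0

233 + 55 + 8 + 3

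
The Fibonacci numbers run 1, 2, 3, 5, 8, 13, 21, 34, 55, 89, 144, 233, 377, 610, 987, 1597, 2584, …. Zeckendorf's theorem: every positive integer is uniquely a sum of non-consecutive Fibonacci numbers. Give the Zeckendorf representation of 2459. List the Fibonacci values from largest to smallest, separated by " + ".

Greedily peel off the largest Fibonacci term at each step:
take 1597 (≤ 2459); 2459 − 1597 = 862
take 610 (≤ 862); 862 − 610 = 252
take 233 (≤ 252); 252 − 233 = 19
take 13 (≤ 19); 19 − 13 = 6
take 5 (≤ 6); 6 − 5 = 1
take 1 (≤ 1); 1 − 1 = 0
So 2459 = 1597 + 610 + 233 + 13 + 5 + 1, with no two terms consecutive in the sequence.

1597 + 610 + 233 + 13 + 5 + 1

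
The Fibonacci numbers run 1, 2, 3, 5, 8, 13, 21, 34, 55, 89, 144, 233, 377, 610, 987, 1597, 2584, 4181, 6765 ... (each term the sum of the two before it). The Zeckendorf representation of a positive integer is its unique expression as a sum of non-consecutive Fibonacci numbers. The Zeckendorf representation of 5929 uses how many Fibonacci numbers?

5929: greatest Fibonacci not exceeding it is 4181, leaving 1748
1748: greatest Fibonacci not exceeding it is 1597, leaving 151
151: greatest Fibonacci not exceeding it is 144, leaving 7
7: greatest Fibonacci not exceeding it is 5, leaving 2
2: greatest Fibonacci not exceeding it is 2, leaving 0
5929 = 4181 + 1597 + 144 + 5 + 2, which has 5 terms.

5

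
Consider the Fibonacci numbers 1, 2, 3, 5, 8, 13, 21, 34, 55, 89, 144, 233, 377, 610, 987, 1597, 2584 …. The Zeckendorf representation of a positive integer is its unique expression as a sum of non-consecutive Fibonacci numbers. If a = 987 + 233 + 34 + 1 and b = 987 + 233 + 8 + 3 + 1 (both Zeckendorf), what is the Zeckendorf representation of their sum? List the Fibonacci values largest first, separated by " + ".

The two numbers are 1255 and 1232, so their sum is 2487.
Greedy algorithm:
largest Fibonacci ≤ 2487 is 1597; 2487 − 1597 = 890
largest Fibonacci ≤ 890 is 610; 890 − 610 = 280
largest Fibonacci ≤ 280 is 233; 280 − 233 = 47
largest Fibonacci ≤ 47 is 34; 47 − 34 = 13
largest Fibonacci ≤ 13 is 13; 13 − 13 = 0

1597 + 610 + 233 + 34 + 13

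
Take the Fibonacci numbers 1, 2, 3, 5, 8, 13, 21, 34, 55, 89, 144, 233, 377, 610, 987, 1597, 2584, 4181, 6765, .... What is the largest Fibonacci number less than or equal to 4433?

4181 ≤ 4433 < 6765, so the largest Fibonacci number not exceeding 4433 is 4181.

4181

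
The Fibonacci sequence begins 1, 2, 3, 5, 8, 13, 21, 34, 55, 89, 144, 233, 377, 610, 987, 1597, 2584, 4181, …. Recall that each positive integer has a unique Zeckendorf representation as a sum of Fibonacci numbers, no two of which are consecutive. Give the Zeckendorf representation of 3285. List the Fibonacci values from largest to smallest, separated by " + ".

3285: greatest Fibonacci not exceeding it is 2584, leaving 701
701: greatest Fibonacci not exceeding it is 610, leaving 91
91: greatest Fibonacci not exceeding it is 89, leaving 2
2: greatest Fibonacci not exceeding it is 2, leaving 0
So 3285 = 2584 + 610 + 89 + 2, with no two terms consecutive in the sequence.

2584 + 610 + 89 + 2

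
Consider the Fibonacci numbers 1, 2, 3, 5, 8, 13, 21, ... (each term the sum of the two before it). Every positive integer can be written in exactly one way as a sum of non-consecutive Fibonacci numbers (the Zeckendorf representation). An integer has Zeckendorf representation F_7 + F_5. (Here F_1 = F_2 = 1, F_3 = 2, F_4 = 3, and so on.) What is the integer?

F_7 + F_5 = 13 + 5 = 18.

18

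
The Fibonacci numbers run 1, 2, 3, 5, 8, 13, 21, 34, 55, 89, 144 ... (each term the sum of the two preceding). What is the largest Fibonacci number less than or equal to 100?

89 ≤ 100 < 144, so the largest Fibonacci number not exceeding 100 is 89.

89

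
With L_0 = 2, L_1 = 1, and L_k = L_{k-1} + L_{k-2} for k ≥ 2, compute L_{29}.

1149851

Iterating the recurrence up to L_{25} = 167761 and L_{24} = 103682:
L_{26} = L_{25} + L_{24} = 167761 + 103682 = 271443
L_{27} = L_{26} + L_{25} = 271443 + 167761 = 439204
L_{28} = L_{27} + L_{26} = 439204 + 271443 = 710647
L_{29} = L_{28} + L_{27} = 710647 + 439204 = 1149851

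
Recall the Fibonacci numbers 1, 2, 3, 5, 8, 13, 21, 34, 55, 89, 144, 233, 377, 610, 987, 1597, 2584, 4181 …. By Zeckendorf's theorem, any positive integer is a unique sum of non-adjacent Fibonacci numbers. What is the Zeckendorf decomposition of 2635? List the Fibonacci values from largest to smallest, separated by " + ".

2584 + 34 + 13 + 3 + 1

take 2584 (≤ 2635); 2635 − 2584 = 51
take 34 (≤ 51); 51 − 34 = 17
take 13 (≤ 17); 17 − 13 = 4
take 3 (≤ 4); 4 − 3 = 1
take 1 (≤ 1); 1 − 1 = 0
So 2635 = 2584 + 34 + 13 + 3 + 1, with no two terms consecutive in the sequence.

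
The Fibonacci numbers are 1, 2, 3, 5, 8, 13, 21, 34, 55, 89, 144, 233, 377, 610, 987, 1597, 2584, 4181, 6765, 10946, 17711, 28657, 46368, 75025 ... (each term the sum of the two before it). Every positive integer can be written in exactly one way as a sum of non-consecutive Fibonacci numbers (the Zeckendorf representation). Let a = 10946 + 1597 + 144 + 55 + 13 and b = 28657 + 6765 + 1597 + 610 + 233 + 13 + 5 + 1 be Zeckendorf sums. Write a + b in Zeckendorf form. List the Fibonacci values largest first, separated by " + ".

46368 + 4181 + 55 + 21 + 8 + 3

The two numbers are 12755 and 37881, so their sum is 50636.
Greedy algorithm:
46368 ≤ 50636 < 75025, so take 46368; remainder 4268
4181 ≤ 4268 < 6765, so take 4181; remainder 87
55 ≤ 87 < 89, so take 55; remainder 32
21 ≤ 32 < 34, so take 21; remainder 11
8 ≤ 11 < 13, so take 8; remainder 3
3 ≤ 3 < 5, so take 3; remainder 0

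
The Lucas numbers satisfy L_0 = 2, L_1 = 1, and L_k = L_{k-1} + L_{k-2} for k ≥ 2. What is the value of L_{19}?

9349

Iterating the recurrence up to L_{13} = 521 and L_{12} = 322:
L_{14} = L_{13} + L_{12} = 521 + 322 = 843
L_{15} = L_{14} + L_{13} = 843 + 521 = 1364
L_{16} = L_{15} + L_{14} = 1364 + 843 = 2207
L_{17} = L_{16} + L_{15} = 2207 + 1364 = 3571
L_{18} = L_{17} + L_{16} = 3571 + 2207 = 5778
L_{19} = L_{18} + L_{17} = 5778 + 3571 = 9349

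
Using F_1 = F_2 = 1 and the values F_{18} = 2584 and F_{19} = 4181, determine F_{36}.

By the doubling identity F_{2k} = F_k(2F_{k+1} − F_k): F_{36} = 2584·(2·4181 − 2584) = 2584·5778 = 14930352.

14930352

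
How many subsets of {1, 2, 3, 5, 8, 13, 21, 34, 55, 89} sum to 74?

6

Starting from the Zeckendorf form and repeatedly splitting a term F_k into F_{k−1} + F_{k−2} (when neither is already used) reaches every representation.
74 = 55+13+5+1 = 55+13+3+2+1 = 34+21+13+5+1 = … (3 more), for 6 in all.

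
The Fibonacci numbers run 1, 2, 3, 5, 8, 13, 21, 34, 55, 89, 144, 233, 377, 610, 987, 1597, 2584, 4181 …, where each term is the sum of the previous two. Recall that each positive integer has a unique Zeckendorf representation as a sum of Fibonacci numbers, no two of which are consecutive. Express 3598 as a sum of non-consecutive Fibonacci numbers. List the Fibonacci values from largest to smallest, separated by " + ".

Greedily peel off the largest Fibonacci term at each step:
3598 − 2584 = 1014
1014 − 987 = 27
27 − 21 = 6
6 − 5 = 1
1 − 1 = 0
So 3598 = 2584 + 987 + 21 + 5 + 1, with no two terms consecutive in the sequence.

2584 + 987 + 21 + 5 + 1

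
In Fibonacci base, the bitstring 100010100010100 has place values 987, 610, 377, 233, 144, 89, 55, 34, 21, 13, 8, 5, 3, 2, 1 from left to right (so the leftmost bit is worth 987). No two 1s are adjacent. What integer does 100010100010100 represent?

1197

Summing the place values of the 1 bits: 987 + 144 + 55 + 8 + 3 = 1197.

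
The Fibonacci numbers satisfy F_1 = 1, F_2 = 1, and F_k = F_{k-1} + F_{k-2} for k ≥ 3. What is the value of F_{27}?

196418

Iterating the recurrence up to F_{19} = 4181 and F_{18} = 2584:
F_{20} = F_{19} + F_{18} = 4181 + 2584 = 6765
F_{21} = F_{20} + F_{19} = 6765 + 4181 = 10946
F_{22} = F_{21} + F_{20} = 10946 + 6765 = 17711
F_{23} = F_{22} + F_{21} = 17711 + 10946 = 28657
F_{24} = F_{23} + F_{22} = 28657 + 17711 = 46368
F_{25} = F_{24} + F_{23} = 46368 + 28657 = 75025
F_{26} = F_{25} + F_{24} = 75025 + 46368 = 121393
F_{27} = F_{26} + F_{25} = 121393 + 75025 = 196418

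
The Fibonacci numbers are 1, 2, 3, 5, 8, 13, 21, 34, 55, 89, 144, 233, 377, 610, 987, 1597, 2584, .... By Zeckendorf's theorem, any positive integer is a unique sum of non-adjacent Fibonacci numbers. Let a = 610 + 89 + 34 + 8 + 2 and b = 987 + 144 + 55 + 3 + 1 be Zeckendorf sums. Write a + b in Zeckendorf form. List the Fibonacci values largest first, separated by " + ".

1597 + 233 + 89 + 13 + 1

The two numbers are 743 and 1190, so their sum is 1933.
subtract 1597 from 1933: 336 remains
subtract 233 from 336: 103 remains
subtract 89 from 103: 14 remains
subtract 13 from 14: 1 remains
subtract 1 from 1: 0 remains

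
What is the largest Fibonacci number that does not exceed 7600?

6765 ≤ 7600 < 10946, so the largest Fibonacci number not exceeding 7600 is 6765.

6765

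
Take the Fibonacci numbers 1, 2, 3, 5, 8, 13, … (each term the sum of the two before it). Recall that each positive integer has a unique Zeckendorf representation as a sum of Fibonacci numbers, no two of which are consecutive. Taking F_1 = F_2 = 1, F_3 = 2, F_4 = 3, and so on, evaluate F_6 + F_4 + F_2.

12

F_6 + F_4 + F_2 = 8 + 3 + 1 = 12.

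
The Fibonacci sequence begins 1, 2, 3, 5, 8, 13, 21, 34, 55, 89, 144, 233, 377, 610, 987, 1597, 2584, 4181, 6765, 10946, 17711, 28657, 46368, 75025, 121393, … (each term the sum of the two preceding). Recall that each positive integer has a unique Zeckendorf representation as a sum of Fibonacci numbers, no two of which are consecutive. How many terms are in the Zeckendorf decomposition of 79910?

79910 − 75025 = 4885
4885 − 4181 = 704
704 − 610 = 94
94 − 89 = 5
5 − 5 = 0
79910 = 75025 + 4181 + 610 + 89 + 5, which has 5 terms.

5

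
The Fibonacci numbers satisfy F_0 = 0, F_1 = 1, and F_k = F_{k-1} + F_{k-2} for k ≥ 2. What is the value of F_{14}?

377

Iterating the recurrence up to F_{9} = 34 and F_{8} = 21:
F_{10} = F_{9} + F_{8} = 34 + 21 = 55
F_{11} = F_{10} + F_{9} = 55 + 34 = 89
F_{12} = F_{11} + F_{10} = 89 + 55 = 144
F_{13} = F_{12} + F_{11} = 144 + 89 = 233
F_{14} = F_{13} + F_{12} = 233 + 144 = 377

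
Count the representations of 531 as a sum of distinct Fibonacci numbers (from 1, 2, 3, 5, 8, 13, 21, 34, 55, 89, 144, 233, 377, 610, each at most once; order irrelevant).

531 = 377+144+8+2 = 377+144+5+3+2 = 377+89+55+8+2 = 377+89+55+5+3+2 = 377+89+34+21+8+2 = … (7 more), for 12 in all.

12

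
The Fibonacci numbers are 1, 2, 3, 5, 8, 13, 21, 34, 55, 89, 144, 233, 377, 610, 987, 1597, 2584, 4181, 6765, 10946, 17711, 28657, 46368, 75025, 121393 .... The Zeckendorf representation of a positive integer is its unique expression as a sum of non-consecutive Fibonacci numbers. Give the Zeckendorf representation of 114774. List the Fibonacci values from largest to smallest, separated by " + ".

Greedily peel off the largest Fibonacci term at each step:
114774 − 75025 = 39749
39749 − 28657 = 11092
11092 − 10946 = 146
146 − 144 = 2
2 − 2 = 0
So 114774 = 75025 + 28657 + 10946 + 144 + 2, with no two terms consecutive in the sequence.

75025 + 28657 + 10946 + 144 + 2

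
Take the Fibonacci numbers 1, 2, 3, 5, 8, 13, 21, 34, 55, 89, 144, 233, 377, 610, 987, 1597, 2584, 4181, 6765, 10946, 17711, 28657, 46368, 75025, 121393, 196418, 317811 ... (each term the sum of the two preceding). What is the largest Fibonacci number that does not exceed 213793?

196418

196418 ≤ 213793 < 317811, so the largest Fibonacci number not exceeding 213793 is 196418.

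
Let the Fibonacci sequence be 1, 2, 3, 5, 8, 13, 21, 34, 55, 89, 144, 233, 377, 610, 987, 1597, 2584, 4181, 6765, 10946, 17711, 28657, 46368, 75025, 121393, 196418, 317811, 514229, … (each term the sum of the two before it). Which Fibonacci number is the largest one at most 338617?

317811 ≤ 338617 < 514229, so the largest Fibonacci number not exceeding 338617 is 317811.

317811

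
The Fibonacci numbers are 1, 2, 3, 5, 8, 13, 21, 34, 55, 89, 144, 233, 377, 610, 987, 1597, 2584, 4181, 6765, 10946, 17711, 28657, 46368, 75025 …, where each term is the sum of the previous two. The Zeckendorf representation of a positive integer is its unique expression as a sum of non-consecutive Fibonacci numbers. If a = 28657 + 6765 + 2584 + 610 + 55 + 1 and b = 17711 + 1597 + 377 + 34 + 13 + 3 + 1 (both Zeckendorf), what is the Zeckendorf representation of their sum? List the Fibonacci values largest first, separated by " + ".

The two numbers are 38672 and 19736, so their sum is 58408.
Greedily peel off the largest Fibonacci term at each step:
subtract 46368 from 58408: 12040 remains
subtract 10946 from 12040: 1094 remains
subtract 987 from 1094: 107 remains
subtract 89 from 107: 18 remains
subtract 13 from 18: 5 remains
subtract 5 from 5: 0 remains

46368 + 10946 + 987 + 89 + 13 + 5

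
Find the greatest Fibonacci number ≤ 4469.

4181

4181 ≤ 4469 < 6765, so the largest Fibonacci number not exceeding 4469 is 4181.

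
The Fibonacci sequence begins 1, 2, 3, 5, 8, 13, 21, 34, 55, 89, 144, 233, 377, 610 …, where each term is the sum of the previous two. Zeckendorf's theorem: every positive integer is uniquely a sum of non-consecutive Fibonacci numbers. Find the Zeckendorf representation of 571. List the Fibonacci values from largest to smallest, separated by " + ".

377 + 144 + 34 + 13 + 3

571 − 377 = 194
194 − 144 = 50
50 − 34 = 16
16 − 13 = 3
3 − 3 = 0
So 571 = 377 + 144 + 34 + 13 + 3, with no two terms consecutive in the sequence.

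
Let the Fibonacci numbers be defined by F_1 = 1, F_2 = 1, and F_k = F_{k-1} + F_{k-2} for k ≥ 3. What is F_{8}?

F_{2} = F_{1} + F_{0} = 1 + 0 = 1
F_{3} = F_{2} + F_{1} = 1 + 1 = 2
F_{4} = F_{3} + F_{2} = 2 + 1 = 3
F_{5} = F_{4} + F_{3} = 3 + 2 = 5
F_{6} = F_{5} + F_{4} = 5 + 3 = 8
F_{7} = F_{6} + F_{5} = 8 + 5 = 13
F_{8} = F_{7} + F_{6} = 13 + 8 = 21

21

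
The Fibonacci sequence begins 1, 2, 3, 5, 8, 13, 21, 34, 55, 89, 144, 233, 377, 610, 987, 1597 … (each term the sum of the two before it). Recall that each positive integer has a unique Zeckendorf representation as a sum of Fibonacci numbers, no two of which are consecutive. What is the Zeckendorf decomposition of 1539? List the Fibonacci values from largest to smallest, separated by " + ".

987 + 377 + 144 + 21 + 8 + 2

Greedily peel off the largest Fibonacci term at each step:
take 987 (≤ 1539); 1539 − 987 = 552
take 377 (≤ 552); 552 − 377 = 175
take 144 (≤ 175); 175 − 144 = 31
take 21 (≤ 31); 31 − 21 = 10
take 8 (≤ 10); 10 − 8 = 2
take 2 (≤ 2); 2 − 2 = 0
So 1539 = 987 + 377 + 144 + 21 + 8 + 2, with no two terms consecutive in the sequence.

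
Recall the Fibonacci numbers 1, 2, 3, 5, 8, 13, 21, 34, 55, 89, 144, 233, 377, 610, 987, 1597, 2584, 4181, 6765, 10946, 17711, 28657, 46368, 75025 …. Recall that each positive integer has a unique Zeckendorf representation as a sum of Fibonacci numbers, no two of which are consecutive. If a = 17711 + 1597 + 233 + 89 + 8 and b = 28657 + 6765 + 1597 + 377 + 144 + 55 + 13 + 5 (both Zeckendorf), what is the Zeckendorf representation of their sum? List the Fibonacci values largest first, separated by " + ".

The two numbers are 19638 and 37613, so their sum is 57251.
Repeatedly subtract the largest Fibonacci number that fits:
take 46368 (≤ 57251); 57251 − 46368 = 10883
take 6765 (≤ 10883); 10883 − 6765 = 4118
take 2584 (≤ 4118); 4118 − 2584 = 1534
take 987 (≤ 1534); 1534 − 987 = 547
take 377 (≤ 547); 547 − 377 = 170
take 144 (≤ 170); 170 − 144 = 26
take 21 (≤ 26); 26 − 21 = 5
take 5 (≤ 5); 5 − 5 = 0

46368 + 6765 + 2584 + 987 + 377 + 144 + 21 + 5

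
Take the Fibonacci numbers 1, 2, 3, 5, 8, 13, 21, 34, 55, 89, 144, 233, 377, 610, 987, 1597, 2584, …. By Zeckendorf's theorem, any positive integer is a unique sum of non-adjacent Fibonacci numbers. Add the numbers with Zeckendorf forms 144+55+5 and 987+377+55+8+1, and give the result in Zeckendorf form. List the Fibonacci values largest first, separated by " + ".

The two numbers are 204 and 1428, so their sum is 1632.
1597 ≤ 1632 < 2584, so take 1597; remainder 35
34 ≤ 35 < 55, so take 34; remainder 1
1 ≤ 1 < 2, so take 1; remainder 0

1597 + 34 + 1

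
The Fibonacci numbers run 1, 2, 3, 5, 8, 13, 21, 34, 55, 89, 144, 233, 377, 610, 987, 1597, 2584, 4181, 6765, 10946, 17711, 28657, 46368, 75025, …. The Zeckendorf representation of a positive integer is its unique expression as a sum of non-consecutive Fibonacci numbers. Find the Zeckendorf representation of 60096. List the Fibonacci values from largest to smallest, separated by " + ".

take 46368 (≤ 60096); 60096 − 46368 = 13728
take 10946 (≤ 13728); 13728 − 10946 = 2782
take 2584 (≤ 2782); 2782 − 2584 = 198
take 144 (≤ 198); 198 − 144 = 54
take 34 (≤ 54); 54 − 34 = 20
take 13 (≤ 20); 20 − 13 = 7
take 5 (≤ 7); 7 − 5 = 2
take 2 (≤ 2); 2 − 2 = 0
So 60096 = 46368 + 10946 + 2584 + 144 + 34 + 13 + 5 + 2, with no two terms consecutive in the sequence.

46368 + 10946 + 2584 + 144 + 34 + 13 + 5 + 2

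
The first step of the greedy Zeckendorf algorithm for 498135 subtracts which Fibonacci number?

317811 ≤ 498135 < 514229, so the largest Fibonacci number not exceeding 498135 is 317811.

317811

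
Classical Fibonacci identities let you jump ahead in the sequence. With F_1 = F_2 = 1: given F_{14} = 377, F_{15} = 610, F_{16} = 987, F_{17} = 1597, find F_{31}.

By the addition formula F_{m+n} = F_m F_{n+1} + F_{m−1} F_n with m=15, n=16: F_{31} = 610·1597 + 377·987 = 974170 + 372099 = 1346269.

1346269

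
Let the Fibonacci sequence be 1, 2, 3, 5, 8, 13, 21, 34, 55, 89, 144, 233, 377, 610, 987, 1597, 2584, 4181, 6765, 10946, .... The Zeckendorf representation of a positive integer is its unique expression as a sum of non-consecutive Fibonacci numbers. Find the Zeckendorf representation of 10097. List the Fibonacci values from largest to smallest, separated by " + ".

Greedy algorithm:
10097: greatest Fibonacci not exceeding it is 6765, leaving 3332
3332: greatest Fibonacci not exceeding it is 2584, leaving 748
748: greatest Fibonacci not exceeding it is 610, leaving 138
138: greatest Fibonacci not exceeding it is 89, leaving 49
49: greatest Fibonacci not exceeding it is 34, leaving 15
15: greatest Fibonacci not exceeding it is 13, leaving 2
2: greatest Fibonacci not exceeding it is 2, leaving 0
So 10097 = 6765 + 2584 + 610 + 89 + 34 + 13 + 2, with no two terms consecutive in the sequence.

6765 + 2584 + 610 + 89 + 34 + 13 + 2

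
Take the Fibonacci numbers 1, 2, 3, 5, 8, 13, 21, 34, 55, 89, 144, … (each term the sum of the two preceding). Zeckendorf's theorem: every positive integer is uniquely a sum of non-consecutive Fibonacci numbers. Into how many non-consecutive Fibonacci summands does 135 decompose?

5

Repeatedly subtract the largest Fibonacci number that fits:
largest Fibonacci ≤ 135 is 89; 135 − 89 = 46
largest Fibonacci ≤ 46 is 34; 46 − 34 = 12
largest Fibonacci ≤ 12 is 8; 12 − 8 = 4
largest Fibonacci ≤ 4 is 3; 4 − 3 = 1
largest Fibonacci ≤ 1 is 1; 1 − 1 = 0
135 = 89 + 34 + 8 + 3 + 1, which has 5 terms.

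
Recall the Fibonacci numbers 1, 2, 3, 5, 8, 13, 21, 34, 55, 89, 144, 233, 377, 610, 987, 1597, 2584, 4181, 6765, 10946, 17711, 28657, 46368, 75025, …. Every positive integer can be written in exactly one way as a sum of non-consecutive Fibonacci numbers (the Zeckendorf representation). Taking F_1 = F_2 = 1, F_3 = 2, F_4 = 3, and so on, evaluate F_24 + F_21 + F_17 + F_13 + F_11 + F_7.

F_24 + F_21 + F_17 + F_13 + F_11 + F_7 = 46368 + 10946 + 1597 + 233 + 89 + 13 = 59246.

59246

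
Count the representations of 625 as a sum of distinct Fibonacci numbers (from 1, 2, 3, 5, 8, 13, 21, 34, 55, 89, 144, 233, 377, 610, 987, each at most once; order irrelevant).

Each representation comes from the Zeckendorf form by replacing some F_k with F_{k−1} + F_{k−2} where possible.
625 = 610+13+2 = 610+8+5+2 = 377+233+13+2 = 377+233+8+5+2 = 377+144+89+13+2 = … (4 more), for 9 in all.

9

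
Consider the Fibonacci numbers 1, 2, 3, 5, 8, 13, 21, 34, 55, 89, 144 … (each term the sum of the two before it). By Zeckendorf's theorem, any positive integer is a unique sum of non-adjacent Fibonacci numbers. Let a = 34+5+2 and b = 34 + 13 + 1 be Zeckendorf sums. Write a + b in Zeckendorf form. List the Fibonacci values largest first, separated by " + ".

The two numbers are 41 and 48, so their sum is 89.
89 − 89 = 0

89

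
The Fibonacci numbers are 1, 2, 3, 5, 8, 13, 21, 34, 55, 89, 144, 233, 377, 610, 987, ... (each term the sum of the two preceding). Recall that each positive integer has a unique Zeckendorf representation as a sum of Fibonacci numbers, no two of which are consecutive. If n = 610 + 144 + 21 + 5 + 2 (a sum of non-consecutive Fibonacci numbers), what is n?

610 + 144 + 21 + 5 + 2 = 782.

782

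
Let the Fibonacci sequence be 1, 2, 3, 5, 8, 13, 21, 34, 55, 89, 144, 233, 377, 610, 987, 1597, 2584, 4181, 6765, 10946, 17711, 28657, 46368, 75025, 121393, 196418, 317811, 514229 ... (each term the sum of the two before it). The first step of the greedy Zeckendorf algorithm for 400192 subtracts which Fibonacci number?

317811

317811 ≤ 400192 < 514229, so the largest Fibonacci number not exceeding 400192 is 317811.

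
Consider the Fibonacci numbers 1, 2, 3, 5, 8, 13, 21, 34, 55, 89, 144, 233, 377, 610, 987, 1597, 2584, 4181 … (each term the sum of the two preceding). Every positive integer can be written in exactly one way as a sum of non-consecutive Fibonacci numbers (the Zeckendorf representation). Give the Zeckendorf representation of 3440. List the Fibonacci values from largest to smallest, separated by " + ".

2584 + 610 + 233 + 13

Greedily peel off the largest Fibonacci term at each step:
3440: greatest Fibonacci not exceeding it is 2584, leaving 856
856: greatest Fibonacci not exceeding it is 610, leaving 246
246: greatest Fibonacci not exceeding it is 233, leaving 13
13: greatest Fibonacci not exceeding it is 13, leaving 0
So 3440 = 2584 + 610 + 233 + 13, with no two terms consecutive in the sequence.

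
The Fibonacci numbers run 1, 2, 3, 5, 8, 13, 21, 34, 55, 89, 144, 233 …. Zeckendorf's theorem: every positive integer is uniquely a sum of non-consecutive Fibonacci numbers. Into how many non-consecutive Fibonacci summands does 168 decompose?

3

Greedy algorithm:
168: greatest Fibonacci not exceeding it is 144, leaving 24
24: greatest Fibonacci not exceeding it is 21, leaving 3
3: greatest Fibonacci not exceeding it is 3, leaving 0
168 = 144 + 21 + 3, which has 3 terms.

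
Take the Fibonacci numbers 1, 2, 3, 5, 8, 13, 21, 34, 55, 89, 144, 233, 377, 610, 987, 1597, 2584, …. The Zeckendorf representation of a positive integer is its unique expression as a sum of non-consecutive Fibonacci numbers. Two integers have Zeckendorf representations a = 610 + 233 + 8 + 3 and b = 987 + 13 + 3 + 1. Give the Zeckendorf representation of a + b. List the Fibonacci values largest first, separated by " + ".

1597 + 233 + 21 + 5 + 2

The two numbers are 854 and 1004, so their sum is 1858.
Greedy algorithm:
1858 − 1597 = 261
261 − 233 = 28
28 − 21 = 7
7 − 5 = 2
2 − 2 = 0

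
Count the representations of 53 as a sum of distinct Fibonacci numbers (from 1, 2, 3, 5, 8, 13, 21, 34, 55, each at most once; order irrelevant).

Each representation comes from the Zeckendorf form by replacing some F_k with F_{k−1} + F_{k−2} where possible.
53 = 34+13+5+1 = 34+13+3+2+1 = 34+8+5+3+2+1 = 21+13+8+5+3+2+1 — 4 representations.

4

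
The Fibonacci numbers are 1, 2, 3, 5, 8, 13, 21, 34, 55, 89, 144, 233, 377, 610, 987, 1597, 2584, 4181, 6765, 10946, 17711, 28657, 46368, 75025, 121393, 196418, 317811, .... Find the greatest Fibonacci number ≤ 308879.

196418

196418 ≤ 308879 < 317811, so the largest Fibonacci number not exceeding 308879 is 196418.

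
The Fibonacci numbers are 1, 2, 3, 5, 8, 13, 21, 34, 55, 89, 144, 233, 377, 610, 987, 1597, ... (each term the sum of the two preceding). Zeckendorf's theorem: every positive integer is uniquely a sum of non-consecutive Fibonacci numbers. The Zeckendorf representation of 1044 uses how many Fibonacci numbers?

Greedily peel off the largest Fibonacci term at each step:
987 ≤ 1044 < 1597, so take 987; remainder 57
55 ≤ 57 < 89, so take 55; remainder 2
2 ≤ 2 < 3, so take 2; remainder 0
1044 = 987 + 55 + 2, which has 3 terms.

3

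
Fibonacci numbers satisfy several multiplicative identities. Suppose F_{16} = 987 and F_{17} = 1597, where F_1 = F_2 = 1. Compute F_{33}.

3524578

By F_{2k+1} = F_k² + F_{k+1}²: F_{33} = 987² + 1597² = 974169 + 2550409 = 3524578.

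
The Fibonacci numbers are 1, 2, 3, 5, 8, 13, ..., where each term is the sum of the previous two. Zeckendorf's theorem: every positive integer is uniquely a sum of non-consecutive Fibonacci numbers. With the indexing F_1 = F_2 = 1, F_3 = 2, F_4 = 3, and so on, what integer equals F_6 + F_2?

9

F_6 + F_2 = 8 + 1 = 9.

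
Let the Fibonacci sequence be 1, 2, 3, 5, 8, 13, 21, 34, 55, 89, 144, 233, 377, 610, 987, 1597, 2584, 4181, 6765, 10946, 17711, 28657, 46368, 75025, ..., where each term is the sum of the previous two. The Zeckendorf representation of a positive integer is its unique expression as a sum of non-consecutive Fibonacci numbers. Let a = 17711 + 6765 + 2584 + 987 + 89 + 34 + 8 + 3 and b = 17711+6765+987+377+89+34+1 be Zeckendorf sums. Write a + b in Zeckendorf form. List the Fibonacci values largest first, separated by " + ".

The two numbers are 28181 and 25964, so their sum is 54145.
46368 ≤ 54145 < 75025, so take 46368; remainder 7777
6765 ≤ 7777 < 10946, so take 6765; remainder 1012
987 ≤ 1012 < 1597, so take 987; remainder 25
21 ≤ 25 < 34, so take 21; remainder 4
3 ≤ 4 < 5, so take 3; remainder 1
1 ≤ 1 < 2, so take 1; remainder 0

46368 + 6765 + 987 + 21 + 3 + 1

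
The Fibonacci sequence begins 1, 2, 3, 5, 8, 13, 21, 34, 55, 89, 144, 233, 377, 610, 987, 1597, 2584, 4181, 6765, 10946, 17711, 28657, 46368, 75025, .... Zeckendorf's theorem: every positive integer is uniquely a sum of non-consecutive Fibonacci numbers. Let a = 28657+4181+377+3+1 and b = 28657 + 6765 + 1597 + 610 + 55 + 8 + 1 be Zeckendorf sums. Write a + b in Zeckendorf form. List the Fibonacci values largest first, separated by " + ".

The two numbers are 33219 and 37693, so their sum is 70912.
largest Fibonacci ≤ 70912 is 46368; 70912 − 46368 = 24544
largest Fibonacci ≤ 24544 is 17711; 24544 − 17711 = 6833
largest Fibonacci ≤ 6833 is 6765; 6833 − 6765 = 68
largest Fibonacci ≤ 68 is 55; 68 − 55 = 13
largest Fibonacci ≤ 13 is 13; 13 − 13 = 0

46368 + 17711 + 6765 + 55 + 13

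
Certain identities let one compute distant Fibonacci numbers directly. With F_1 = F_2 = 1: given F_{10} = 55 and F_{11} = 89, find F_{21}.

10946

By F_{2k+1} = F_k² + F_{k+1}²: F_{21} = 55² + 89² = 3025 + 7921 = 10946.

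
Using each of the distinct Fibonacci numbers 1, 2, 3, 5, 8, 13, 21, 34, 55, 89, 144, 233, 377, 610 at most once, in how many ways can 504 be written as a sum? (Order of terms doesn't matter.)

10

504 = 377+89+34+3+1 = 377+89+21+13+3+1 = 233+144+89+34+3+1 = 377+89+21+8+5+3+1 = 377+55+34+21+13+3+1 = … (5 more), for 10 in all.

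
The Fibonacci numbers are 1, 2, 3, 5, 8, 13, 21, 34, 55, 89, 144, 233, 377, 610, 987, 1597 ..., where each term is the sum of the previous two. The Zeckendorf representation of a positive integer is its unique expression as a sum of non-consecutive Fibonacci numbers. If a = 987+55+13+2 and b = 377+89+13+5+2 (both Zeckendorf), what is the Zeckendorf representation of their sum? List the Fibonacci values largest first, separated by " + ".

987 + 377 + 144 + 34 + 1

The two numbers are 1057 and 486, so their sum is 1543.
Greedy algorithm:
take 987 (≤ 1543); 1543 − 987 = 556
take 377 (≤ 556); 556 − 377 = 179
take 144 (≤ 179); 179 − 144 = 35
take 34 (≤ 35); 35 − 34 = 1
take 1 (≤ 1); 1 − 1 = 0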